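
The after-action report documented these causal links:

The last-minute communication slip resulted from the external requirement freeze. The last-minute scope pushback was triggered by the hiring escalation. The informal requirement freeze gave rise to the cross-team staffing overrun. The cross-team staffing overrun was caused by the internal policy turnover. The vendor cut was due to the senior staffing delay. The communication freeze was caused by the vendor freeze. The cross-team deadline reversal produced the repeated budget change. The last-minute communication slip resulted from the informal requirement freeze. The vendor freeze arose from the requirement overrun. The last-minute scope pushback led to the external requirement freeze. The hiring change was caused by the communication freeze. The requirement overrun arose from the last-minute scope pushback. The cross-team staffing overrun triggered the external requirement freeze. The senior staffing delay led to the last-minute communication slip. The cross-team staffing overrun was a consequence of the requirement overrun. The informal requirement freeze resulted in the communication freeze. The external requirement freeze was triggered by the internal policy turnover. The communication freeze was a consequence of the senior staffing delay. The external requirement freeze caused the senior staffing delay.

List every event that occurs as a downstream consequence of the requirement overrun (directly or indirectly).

the communication freeze, the cross-team staffing overrun, the external requirement freeze, the hiring change, the last-minute communication slip, the senior staffing delay, the vendor cut, the vendor freeze

Direct effects: the vendor freeze, the cross-team staffing overrun.
2 steps out: the external requirement freeze, the communication freeze.
3 steps out: the senior staffing delay, the hiring change, the last-minute communication slip.
4 steps out: the vendor cut.
Not reachable from it: the hiring escalation, the last-minute scope pushback, the informal requirement freeze, the internal policy turnover, the cross-team deadline reversal, the repeated budget change.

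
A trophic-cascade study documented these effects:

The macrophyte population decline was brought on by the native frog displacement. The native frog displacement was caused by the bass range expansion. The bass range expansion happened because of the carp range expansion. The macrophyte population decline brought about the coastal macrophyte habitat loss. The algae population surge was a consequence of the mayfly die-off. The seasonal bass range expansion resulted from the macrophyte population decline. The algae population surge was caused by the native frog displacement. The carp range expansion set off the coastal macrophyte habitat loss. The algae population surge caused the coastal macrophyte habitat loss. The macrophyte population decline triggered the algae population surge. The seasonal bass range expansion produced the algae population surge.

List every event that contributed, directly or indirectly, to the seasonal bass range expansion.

the bass range expansion, the carp range expansion, the macrophyte population decline, the native frog displacement

Immediate cause of the seasonal bass range expansion: the macrophyte population decline.
Further upstream: the carp range expansion, the bass range expansion, the native frog displacement.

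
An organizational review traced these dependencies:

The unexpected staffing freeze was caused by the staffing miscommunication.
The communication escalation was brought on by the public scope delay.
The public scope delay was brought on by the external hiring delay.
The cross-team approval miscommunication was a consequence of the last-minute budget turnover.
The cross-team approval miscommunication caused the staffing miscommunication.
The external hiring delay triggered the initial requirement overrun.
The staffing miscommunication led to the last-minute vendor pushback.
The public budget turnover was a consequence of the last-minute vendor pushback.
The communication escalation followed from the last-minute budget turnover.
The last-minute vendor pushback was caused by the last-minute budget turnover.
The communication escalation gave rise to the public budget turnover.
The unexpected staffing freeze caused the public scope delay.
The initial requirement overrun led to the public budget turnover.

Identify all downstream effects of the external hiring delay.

the communication escalation, the initial requirement overrun, the public budget turnover, the public scope delay

Direct effects: the public scope delay, the initial requirement overrun.
2 steps out: the communication escalation, the public budget turnover.
Not reachable from it: the last-minute budget turnover, the cross-team approval miscommunication, the staffing miscommunication, the unexpected staffing freeze, the last-minute vendor pushback.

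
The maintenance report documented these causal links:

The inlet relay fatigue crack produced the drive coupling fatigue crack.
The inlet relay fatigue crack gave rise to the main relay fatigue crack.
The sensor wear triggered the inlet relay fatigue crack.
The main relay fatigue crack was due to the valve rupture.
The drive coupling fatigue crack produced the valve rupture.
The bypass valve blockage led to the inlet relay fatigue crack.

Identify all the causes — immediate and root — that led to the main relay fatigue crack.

the bypass valve blockage, the drive coupling fatigue crack, the inlet relay fatigue crack, the sensor wear, the valve rupture

Immediate causes of the main relay fatigue crack: the inlet relay fatigue crack, the valve rupture.
Further upstream: the bypass valve blockage, the drive coupling fatigue crack, the sensor wear.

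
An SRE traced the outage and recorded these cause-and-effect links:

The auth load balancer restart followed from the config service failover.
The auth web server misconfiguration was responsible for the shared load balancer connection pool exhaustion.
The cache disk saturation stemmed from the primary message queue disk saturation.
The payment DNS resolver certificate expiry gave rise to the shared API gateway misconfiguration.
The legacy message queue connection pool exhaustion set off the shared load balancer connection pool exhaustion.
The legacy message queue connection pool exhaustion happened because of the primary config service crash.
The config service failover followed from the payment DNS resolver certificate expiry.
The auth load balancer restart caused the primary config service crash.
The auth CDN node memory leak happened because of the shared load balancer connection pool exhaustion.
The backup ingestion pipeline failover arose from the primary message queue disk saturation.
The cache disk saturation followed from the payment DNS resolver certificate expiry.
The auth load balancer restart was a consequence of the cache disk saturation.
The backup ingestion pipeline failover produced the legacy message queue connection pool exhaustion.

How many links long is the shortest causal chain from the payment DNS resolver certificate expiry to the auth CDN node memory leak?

6

Shortest chain: the payment DNS resolver certificate expiry → the cache disk saturation → the auth load balancer restart → the primary config service crash → the legacy message queue connection pool exhaustion → the shared load balancer connection pool exhaustion → the auth CDN node memory leak.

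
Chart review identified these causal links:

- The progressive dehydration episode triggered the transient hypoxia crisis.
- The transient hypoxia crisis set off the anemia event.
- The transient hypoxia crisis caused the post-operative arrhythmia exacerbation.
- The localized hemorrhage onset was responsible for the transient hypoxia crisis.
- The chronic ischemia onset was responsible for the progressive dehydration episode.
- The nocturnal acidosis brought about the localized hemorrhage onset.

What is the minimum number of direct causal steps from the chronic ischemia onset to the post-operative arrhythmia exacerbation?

3

Shortest chain: the chronic ischemia onset → the progressive dehydration episode → the transient hypoxia crisis → the post-operative arrhythmia exacerbation.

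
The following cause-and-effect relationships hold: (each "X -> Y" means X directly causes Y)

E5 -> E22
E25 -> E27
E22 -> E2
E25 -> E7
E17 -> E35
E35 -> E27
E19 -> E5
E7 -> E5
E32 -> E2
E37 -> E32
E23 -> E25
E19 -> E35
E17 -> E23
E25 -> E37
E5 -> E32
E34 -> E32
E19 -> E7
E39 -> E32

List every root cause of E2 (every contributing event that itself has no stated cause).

E17, E19, E34, E39

Tracing upstream from E2: E2 ← E22 ← E5 ← E19.
A separate upstream branch: E2 ← E32 ← E37 ← E25 ← E23 ← E17.
A separate upstream branch: E2 ← E32 ← E34.
A separate upstream branch: E2 ← E32 ← E39.
Each of those chain origins has no stated cause.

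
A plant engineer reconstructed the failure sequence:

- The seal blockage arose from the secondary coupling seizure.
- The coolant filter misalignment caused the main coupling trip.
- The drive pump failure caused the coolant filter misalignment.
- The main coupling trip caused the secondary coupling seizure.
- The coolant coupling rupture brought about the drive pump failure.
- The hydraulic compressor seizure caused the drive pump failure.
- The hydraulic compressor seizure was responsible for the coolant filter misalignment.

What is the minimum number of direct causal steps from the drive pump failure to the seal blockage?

4

Shortest chain: the drive pump failure → the coolant filter misalignment → the main coupling trip → the secondary coupling seizure → the seal blockage.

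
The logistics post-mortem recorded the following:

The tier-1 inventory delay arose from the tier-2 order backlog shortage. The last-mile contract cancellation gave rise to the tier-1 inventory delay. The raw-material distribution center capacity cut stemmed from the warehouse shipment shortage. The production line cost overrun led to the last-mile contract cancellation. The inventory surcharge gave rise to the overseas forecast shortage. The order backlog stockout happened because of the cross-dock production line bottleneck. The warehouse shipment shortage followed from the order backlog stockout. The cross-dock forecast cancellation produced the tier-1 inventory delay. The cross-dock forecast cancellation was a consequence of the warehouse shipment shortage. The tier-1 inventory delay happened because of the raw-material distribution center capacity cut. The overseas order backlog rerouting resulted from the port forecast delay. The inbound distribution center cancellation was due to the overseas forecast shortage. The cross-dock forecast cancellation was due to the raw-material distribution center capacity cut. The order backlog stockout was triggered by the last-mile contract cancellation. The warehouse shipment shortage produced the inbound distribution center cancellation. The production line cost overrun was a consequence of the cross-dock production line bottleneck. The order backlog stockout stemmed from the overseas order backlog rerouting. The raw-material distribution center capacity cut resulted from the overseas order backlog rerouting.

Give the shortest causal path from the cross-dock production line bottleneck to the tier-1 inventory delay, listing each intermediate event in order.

the cross-dock production line bottleneck → the production line cost overrun → the last-mile contract cancellation → the tier-1 inventory delay

the cross-dock production line bottleneck → the production line cost overrun
the production line cost overrun → the last-mile contract cancellation
the last-mile contract cancellation → the tier-1 inventory delay
Length: 3 steps.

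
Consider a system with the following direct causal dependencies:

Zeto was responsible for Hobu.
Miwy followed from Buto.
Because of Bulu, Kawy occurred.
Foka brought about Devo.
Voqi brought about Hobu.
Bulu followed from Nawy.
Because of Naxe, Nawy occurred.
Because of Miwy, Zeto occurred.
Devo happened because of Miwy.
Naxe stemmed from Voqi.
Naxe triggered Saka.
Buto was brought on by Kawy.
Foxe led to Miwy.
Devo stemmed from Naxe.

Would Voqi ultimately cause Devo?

Yes

There is a causal chain: Voqi → Naxe → Devo.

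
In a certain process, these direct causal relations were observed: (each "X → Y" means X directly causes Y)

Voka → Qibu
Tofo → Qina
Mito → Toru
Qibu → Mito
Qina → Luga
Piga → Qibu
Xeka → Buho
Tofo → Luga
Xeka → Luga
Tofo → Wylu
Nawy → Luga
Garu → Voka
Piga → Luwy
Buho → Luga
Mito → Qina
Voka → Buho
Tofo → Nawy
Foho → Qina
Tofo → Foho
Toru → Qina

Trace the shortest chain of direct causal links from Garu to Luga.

Garu → Voka
Voka → Buho
Buho → Luga
Length: 3 steps.

Garu → Voka → Buho → Luga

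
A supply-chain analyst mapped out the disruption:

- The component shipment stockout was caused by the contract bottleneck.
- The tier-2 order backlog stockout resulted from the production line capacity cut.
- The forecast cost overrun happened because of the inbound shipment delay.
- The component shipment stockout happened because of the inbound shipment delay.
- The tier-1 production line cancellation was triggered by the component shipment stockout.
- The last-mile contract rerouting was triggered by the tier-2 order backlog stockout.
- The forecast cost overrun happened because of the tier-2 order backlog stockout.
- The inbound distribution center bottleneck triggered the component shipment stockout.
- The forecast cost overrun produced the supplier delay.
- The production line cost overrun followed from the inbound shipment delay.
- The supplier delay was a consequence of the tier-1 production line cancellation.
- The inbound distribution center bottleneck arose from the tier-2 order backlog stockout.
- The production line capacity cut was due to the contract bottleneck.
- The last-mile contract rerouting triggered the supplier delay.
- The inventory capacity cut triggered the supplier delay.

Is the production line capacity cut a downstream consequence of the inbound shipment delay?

No

The inbound shipment delay leads to the production line cost overrun, the forecast cost overrun, the component shipment stockout, the tier-1 production line cancellation, the supplier delay; the production line capacity cut is not among them.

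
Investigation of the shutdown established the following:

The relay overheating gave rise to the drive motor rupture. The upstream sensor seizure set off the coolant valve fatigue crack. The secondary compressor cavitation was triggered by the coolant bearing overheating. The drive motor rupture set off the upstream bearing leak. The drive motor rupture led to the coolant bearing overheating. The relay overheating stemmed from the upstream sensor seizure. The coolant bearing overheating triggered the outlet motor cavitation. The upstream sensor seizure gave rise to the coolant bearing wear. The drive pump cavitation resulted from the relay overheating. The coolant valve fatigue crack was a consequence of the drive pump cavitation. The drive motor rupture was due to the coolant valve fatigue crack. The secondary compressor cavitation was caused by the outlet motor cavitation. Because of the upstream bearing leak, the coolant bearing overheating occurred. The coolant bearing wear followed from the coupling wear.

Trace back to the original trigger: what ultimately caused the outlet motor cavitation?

Tracing upstream from the outlet motor cavitation: the outlet motor cavitation ← the coolant bearing overheating ← the drive motor rupture ← the relay overheating ← the upstream sensor seizure.
The upstream sensor seizure has no stated cause, so it is the root.

the upstream sensor seizure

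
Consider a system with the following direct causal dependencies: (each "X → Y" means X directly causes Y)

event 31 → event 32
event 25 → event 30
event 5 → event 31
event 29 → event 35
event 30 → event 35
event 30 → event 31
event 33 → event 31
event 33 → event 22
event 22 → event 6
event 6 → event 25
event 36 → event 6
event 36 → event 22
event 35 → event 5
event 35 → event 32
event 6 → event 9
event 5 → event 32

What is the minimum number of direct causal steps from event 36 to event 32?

5

Shortest chain: event 36 → event 6 → event 25 → event 30 → event 35 → event 32.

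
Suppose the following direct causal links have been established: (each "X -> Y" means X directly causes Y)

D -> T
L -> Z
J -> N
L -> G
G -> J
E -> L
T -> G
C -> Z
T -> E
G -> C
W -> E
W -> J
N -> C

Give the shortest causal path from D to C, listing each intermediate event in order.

D → T → G → C

D → T
T → G
G → C
Length: 3 steps.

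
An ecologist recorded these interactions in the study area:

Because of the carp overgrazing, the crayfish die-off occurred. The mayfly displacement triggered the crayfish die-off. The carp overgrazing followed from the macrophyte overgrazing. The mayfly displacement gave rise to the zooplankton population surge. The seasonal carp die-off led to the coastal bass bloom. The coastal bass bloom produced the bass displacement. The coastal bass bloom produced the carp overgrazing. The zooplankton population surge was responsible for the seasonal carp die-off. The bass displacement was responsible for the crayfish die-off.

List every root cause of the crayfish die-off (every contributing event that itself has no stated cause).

Tracing upstream from the crayfish die-off: the crayfish die-off ← the mayfly displacement.
A separate upstream branch: the crayfish die-off ← the carp overgrazing ← the macrophyte overgrazing.
Each of those chain origins has no stated cause.

the macrophyte overgrazing, the mayfly displacement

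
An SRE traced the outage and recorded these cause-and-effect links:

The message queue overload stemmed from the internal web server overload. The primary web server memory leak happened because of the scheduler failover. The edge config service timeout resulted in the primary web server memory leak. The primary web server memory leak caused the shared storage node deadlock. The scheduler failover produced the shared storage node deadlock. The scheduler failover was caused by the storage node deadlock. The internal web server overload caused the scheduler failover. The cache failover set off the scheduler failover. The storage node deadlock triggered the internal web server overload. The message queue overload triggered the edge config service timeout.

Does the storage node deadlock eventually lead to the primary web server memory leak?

Yes

There is a causal chain: the storage node deadlock → the scheduler failover → the primary web server memory leak.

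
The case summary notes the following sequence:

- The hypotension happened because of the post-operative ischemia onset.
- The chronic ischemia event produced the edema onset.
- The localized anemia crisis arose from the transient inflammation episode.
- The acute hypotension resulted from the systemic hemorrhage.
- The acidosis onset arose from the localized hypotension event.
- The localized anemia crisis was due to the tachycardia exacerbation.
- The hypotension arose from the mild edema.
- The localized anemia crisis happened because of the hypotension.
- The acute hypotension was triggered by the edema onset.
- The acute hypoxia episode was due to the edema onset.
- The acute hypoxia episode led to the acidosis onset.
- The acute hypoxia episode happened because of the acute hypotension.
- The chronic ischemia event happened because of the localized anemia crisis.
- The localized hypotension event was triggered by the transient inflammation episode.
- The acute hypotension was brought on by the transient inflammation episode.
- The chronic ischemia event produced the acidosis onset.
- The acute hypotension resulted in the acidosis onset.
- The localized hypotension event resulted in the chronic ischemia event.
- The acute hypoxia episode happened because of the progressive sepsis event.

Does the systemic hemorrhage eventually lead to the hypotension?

The systemic hemorrhage leads to the acute hypotension, the acute hypoxia episode, the acidosis onset; the hypotension is not among them.

No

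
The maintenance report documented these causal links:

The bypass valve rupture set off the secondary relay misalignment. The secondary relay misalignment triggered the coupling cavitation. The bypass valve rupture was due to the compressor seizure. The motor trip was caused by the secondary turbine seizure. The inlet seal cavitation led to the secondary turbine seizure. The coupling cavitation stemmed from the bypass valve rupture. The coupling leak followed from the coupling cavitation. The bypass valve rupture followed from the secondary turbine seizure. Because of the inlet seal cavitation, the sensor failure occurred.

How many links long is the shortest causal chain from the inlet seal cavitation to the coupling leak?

4

Shortest chain: the inlet seal cavitation → the secondary turbine seizure → the bypass valve rupture → the coupling cavitation → the coupling leak.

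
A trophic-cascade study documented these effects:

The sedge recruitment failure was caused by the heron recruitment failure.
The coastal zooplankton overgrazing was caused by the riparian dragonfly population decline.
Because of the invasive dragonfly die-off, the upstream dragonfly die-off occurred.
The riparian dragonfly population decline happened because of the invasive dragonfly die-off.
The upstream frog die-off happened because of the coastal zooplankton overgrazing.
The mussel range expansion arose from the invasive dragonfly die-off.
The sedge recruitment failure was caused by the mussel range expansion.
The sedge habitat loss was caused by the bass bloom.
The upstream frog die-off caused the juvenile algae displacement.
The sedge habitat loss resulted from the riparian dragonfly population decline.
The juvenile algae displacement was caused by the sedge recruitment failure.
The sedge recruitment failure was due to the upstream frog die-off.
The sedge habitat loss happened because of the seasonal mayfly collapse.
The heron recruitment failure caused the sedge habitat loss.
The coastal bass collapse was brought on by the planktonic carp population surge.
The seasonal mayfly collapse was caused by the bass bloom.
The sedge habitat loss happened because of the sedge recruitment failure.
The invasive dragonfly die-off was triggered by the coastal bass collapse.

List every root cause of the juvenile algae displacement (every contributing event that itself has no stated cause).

Tracing upstream from the juvenile algae displacement: the juvenile algae displacement ← the sedge recruitment failure ← the mussel range expansion ← the invasive dragonfly die-off ← the coastal bass collapse ← the planktonic carp population surge.
A separate upstream branch: the juvenile algae displacement ← the sedge recruitment failure ← the heron recruitment failure.
Each of those chain origins has no stated cause.

the heron recruitment failure, the planktonic carp population surge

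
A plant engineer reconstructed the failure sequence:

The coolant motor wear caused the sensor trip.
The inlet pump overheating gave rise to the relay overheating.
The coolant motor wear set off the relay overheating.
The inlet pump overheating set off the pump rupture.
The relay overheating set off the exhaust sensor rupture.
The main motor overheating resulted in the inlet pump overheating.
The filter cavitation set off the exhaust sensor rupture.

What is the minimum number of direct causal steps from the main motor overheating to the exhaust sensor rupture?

3

Shortest chain: the main motor overheating → the inlet pump overheating → the relay overheating → the exhaust sensor rupture.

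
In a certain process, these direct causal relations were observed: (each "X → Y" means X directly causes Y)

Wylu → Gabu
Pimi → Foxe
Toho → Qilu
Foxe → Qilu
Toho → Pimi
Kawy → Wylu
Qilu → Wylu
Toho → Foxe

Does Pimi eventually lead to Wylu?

There is a causal chain: Pimi → Foxe → Qilu → Wylu.

Yes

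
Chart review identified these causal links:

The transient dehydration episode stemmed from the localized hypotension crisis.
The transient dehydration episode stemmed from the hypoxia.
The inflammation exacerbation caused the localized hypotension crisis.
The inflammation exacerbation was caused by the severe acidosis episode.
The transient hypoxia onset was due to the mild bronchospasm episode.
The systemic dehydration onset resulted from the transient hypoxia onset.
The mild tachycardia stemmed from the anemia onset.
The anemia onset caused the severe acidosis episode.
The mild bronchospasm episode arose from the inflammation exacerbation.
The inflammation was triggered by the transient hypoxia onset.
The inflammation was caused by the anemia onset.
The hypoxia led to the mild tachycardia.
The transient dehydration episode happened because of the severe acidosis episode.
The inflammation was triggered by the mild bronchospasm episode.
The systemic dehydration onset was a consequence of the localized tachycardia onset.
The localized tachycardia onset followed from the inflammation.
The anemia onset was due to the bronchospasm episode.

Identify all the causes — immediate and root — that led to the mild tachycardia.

the anemia onset, the bronchospasm episode, the hypoxia

Immediate causes of the mild tachycardia: the anemia onset, the hypoxia.
Further upstream: the bronchospasm episode.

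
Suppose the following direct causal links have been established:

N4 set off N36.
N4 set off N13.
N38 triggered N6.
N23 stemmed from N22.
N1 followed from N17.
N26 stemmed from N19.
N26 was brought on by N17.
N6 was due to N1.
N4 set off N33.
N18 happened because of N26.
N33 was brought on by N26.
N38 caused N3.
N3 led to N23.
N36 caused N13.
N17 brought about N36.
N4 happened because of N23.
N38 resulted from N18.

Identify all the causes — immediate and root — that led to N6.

N1, N17, N18, N19, N26, N38

Immediate causes of N6: N1, N38.
Further upstream: N17, N19, N26, N18.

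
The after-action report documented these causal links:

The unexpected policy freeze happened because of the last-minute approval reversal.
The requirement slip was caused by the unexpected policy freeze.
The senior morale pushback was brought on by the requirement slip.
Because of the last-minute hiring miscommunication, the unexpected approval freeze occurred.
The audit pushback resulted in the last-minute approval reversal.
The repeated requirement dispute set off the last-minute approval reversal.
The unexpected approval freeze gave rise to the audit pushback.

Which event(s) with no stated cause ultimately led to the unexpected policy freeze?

the last-minute hiring miscommunication, the repeated requirement dispute

Tracing upstream from the unexpected policy freeze: the unexpected policy freeze ← the last-minute approval reversal ← the audit pushback ← the unexpected approval freeze ← the last-minute hiring miscommunication.
A separate upstream branch: the unexpected policy freeze ← the last-minute approval reversal ← the repeated requirement dispute.
Each of those chain origins has no stated cause.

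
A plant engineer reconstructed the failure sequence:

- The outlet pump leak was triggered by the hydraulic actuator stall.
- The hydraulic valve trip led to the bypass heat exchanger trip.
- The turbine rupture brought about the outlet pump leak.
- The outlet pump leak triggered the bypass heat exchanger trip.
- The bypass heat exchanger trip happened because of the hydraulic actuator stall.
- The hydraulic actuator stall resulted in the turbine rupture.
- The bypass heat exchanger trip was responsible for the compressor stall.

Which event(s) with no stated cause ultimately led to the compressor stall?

the hydraulic actuator stall, the hydraulic valve trip

Tracing upstream from the compressor stall: the compressor stall ← the bypass heat exchanger trip ← the hydraulic actuator stall.
A separate upstream branch: the compressor stall ← the bypass heat exchanger trip ← the hydraulic valve trip.
Each of those chain origins has no stated cause.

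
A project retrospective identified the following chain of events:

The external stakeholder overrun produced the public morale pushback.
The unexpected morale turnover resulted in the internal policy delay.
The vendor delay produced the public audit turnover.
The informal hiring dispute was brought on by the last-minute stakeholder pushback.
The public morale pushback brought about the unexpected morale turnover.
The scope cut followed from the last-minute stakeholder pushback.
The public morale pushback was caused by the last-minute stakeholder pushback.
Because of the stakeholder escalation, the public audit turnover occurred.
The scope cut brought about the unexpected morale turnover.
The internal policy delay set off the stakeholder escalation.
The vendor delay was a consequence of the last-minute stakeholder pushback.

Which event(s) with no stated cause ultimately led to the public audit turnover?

Tracing upstream from the public audit turnover: the public audit turnover ← the vendor delay ← the last-minute stakeholder pushback.
A separate upstream branch: the public audit turnover ← the stakeholder escalation ← the internal policy delay ← the unexpected morale turnover ← the public morale pushback ← the external stakeholder overrun.
Each of those chain origins has no stated cause.

the external stakeholder overrun, the last-minute stakeholder pushback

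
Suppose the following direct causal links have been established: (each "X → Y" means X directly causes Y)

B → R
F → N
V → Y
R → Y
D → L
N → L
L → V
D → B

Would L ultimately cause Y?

There is a causal chain: L → V → Y.

Yes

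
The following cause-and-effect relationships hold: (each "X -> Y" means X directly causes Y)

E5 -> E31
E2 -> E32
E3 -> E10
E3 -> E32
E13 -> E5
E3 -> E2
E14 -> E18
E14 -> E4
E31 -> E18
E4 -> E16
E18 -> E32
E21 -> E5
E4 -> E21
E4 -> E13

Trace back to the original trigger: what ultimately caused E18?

Tracing upstream from E18: E18 ← E14.
E14 has no stated cause, so it is the root.

E14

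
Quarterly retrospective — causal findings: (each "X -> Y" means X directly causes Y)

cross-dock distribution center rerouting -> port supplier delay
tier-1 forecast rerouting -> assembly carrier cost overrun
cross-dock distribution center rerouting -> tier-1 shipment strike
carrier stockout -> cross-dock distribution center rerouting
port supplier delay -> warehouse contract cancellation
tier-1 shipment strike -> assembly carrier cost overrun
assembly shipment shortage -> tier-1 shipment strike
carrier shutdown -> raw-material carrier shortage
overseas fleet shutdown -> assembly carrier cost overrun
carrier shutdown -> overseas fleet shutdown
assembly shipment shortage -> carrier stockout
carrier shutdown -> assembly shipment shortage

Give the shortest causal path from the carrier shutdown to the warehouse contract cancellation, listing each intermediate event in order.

the carrier shutdown → the assembly shipment shortage
the assembly shipment shortage → the carrier stockout
the carrier stockout → the cross-dock distribution center rerouting
the cross-dock distribution center rerouting → the port supplier delay
the port supplier delay → the warehouse contract cancellation
Length: 5 steps.

the carrier shutdown → the assembly shipment shortage → the carrier stockout → the cross-dock distribution center rerouting → the port supplier delay → the warehouse contract cancellation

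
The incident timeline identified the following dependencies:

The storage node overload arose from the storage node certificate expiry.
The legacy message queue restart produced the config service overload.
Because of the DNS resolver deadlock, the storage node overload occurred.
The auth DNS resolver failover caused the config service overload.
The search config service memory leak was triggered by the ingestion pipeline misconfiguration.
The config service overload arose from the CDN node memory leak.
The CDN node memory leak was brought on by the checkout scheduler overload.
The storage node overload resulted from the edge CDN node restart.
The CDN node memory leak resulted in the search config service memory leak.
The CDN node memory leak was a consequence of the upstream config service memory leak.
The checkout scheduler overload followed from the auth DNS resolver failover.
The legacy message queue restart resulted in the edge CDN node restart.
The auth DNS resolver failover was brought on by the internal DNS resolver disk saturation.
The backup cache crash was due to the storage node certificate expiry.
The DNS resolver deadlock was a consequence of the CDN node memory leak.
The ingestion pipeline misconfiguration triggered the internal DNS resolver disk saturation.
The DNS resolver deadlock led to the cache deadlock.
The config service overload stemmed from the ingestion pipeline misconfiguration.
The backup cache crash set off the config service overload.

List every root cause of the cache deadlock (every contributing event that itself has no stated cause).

Tracing upstream from the cache deadlock: the cache deadlock ← the DNS resolver deadlock ← the CDN node memory leak ← the upstream config service memory leak.
A separate upstream branch: the cache deadlock ← the DNS resolver deadlock ← the CDN node memory leak ← the checkout scheduler overload ← the auth DNS resolver failover ← the internal DNS resolver disk saturation ← the ingestion pipeline misconfiguration.
Each of those chain origins has no stated cause.

the ingestion pipeline misconfiguration, the upstream config service memory leak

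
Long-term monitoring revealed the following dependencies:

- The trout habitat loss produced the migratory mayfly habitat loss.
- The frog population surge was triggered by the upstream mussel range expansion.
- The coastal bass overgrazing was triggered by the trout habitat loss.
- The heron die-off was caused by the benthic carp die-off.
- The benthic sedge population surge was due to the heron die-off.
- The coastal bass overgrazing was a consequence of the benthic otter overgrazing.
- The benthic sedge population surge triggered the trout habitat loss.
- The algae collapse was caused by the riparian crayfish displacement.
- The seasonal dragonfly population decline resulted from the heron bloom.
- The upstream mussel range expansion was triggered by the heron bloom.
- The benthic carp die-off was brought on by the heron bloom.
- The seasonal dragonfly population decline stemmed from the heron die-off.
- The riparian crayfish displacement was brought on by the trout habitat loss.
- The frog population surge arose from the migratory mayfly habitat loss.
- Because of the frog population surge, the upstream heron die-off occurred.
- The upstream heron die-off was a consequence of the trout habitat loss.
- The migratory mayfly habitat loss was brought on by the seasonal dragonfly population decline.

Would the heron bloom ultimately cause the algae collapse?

There is a causal chain: the heron bloom → the benthic carp die-off → the heron die-off → the benthic sedge population surge → the trout habitat loss → the riparian crayfish displacement → the algae collapse.

Yes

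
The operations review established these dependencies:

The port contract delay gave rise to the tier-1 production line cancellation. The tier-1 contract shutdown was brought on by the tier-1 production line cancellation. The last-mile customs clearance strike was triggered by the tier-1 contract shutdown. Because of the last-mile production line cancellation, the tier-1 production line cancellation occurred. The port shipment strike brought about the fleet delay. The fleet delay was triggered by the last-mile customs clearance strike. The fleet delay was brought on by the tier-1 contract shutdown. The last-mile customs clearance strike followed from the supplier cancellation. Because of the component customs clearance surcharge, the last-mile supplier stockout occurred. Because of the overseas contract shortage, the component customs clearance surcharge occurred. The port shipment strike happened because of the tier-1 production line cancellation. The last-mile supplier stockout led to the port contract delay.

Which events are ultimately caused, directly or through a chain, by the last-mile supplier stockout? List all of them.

Direct effects: the port contract delay.
2 steps out: the tier-1 production line cancellation.
3 steps out: the tier-1 contract shutdown, the port shipment strike.
4 steps out: the last-mile customs clearance strike, the fleet delay.
Not reachable from it: the last-mile production line cancellation, the overseas contract shortage, the component customs clearance surcharge, the supplier cancellation.

the fleet delay, the last-mile customs clearance strike, the port contract delay, the port shipment strike, the tier-1 contract shutdown, the tier-1 production line cancellation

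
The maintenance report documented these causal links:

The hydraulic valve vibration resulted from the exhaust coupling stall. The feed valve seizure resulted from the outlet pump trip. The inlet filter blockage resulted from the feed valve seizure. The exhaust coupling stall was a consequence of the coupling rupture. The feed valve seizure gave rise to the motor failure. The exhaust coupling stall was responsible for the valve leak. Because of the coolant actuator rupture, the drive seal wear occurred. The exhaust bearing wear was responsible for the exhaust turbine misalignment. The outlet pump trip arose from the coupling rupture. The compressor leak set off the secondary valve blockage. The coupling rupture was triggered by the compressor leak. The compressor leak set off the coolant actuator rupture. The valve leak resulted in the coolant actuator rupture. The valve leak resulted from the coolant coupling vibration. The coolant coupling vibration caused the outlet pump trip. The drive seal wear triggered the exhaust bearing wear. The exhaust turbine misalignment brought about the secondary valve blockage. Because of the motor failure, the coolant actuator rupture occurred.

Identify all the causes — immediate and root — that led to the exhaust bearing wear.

Immediate cause of the exhaust bearing wear: the drive seal wear.
Further upstream: the compressor leak, the coupling rupture, the coolant coupling vibration, the outlet pump trip, the exhaust coupling stall, the feed valve seizure, the valve leak, the motor failure, the coolant actuator rupture.

the compressor leak, the coolant actuator rupture, the coolant coupling vibration, the coupling rupture, the drive seal wear, the exhaust coupling stall, the feed valve seizure, the motor failure, the outlet pump trip, the valve leak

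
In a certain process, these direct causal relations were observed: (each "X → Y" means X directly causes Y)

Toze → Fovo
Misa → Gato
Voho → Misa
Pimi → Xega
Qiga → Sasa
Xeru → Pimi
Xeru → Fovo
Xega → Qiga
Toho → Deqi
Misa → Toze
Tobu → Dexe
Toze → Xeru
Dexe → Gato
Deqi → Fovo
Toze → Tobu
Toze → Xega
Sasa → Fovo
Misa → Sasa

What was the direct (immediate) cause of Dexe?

Upstream contributors include Voho, Misa, Toze, but only Tobu feeds directly into Dexe.

Tobu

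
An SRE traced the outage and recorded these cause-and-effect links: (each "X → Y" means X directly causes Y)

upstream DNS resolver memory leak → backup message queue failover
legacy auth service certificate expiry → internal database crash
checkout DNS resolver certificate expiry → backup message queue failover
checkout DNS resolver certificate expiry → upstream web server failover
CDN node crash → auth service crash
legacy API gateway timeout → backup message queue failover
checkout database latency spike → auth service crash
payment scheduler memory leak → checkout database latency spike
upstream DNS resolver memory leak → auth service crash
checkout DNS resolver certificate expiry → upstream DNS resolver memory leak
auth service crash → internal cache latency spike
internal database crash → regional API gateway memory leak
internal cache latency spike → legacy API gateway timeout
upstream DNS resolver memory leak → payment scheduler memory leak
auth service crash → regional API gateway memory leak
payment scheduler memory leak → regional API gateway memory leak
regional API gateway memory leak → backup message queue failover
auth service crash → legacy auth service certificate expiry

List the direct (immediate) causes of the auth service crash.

the CDN node crash, the checkout database latency spike, the upstream DNS resolver memory leak

Upstream contributors include the checkout DNS resolver certificate expiry, the payment scheduler memory leak, but only the CDN node crash, the checkout database latency spike, the upstream DNS resolver memory leak feed directly into the auth service crash.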